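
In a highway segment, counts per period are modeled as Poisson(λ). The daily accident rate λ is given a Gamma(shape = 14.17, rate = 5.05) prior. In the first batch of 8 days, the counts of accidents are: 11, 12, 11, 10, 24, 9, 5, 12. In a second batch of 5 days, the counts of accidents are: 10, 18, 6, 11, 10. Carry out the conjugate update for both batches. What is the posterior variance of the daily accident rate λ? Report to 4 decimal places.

With a Gamma(shape α, rate β) prior, the Poisson likelihood is conjugate: the posterior is Gamma(α + ΣXᵢ, β + n).
Batch 1: sum of counts S = 94 over n = 8 days.
After batch 1: Gamma(α+S, β+n) = Gamma(14.17+94, 5.05+8) = Gamma(108.17, 13.05).
Batch 2: sum of counts S = 55 over n = 5 days.
After batch 2: Gamma(α+S, β+n) = Gamma(108.17+55, 13.05+5) = Gamma(163.17, 18.05).
Var = α/β² = 163.17/18.05² = 0.5008.

0.5008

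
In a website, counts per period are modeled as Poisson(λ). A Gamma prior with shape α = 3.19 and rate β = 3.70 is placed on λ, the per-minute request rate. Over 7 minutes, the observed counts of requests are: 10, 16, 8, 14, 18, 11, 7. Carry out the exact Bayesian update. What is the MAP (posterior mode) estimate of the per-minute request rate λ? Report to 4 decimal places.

8.0551

With a Gamma(shape α, rate β) prior, the Poisson likelihood is conjugate: the posterior is Gamma(α + ΣXᵢ, β + n).
Sum of counts S = 84 over n = 7 minutes.
Posterior: Gamma(α+S, β+n) = Gamma(3.19+84, 3.70+7) = Gamma(87.19, 10.70).
Mode of Gamma(α,β) for α≥1 is (α−1)/β = 86.19/10.70 = 8.0551.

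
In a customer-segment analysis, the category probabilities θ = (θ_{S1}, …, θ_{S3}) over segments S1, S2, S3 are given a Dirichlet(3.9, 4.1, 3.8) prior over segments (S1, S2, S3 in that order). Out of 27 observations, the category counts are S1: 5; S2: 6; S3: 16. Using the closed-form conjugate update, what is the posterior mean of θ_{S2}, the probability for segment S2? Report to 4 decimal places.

The Dirichlet prior is conjugate to the Multinomial likelihood: each posterior αⱼ = prior αⱼ + observed count nⱼ.
Posterior concentration: (8.9, 10.1, 19.8), total = 38.8.
E[θ_{S2}|data] = α_{S2}/Σα = 10.1/38.8 = 0.2603.

0.2603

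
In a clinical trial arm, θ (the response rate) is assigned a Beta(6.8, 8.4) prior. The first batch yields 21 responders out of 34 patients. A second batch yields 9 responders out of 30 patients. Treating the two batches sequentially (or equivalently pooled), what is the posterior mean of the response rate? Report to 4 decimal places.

0.4646

The Beta prior is conjugate to a Binomial/Bernoulli likelihood; the update adds successes to α and failures to β.
After batch 1: Beta(6.8+21, 8.4+13) = Beta(27.8, 21.4).
After batch 2: Beta(27.8+9, 21.4+21) = Beta(36.8, 42.4).
Posterior mean = α/(α+β) = 36.8/79.2 = 0.4646.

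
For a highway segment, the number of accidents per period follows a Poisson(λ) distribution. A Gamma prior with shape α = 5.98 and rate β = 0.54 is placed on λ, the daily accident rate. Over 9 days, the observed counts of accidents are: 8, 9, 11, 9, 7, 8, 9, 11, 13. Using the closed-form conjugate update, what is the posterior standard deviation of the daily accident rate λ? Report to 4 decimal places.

0.9998

With a Gamma(shape α, rate β) prior, the Poisson likelihood is conjugate: the posterior is Gamma(α + ΣXᵢ, β + n).
Sum of counts S = 85 over n = 9 days.
Posterior: Gamma(α+S, β+n) = Gamma(5.98+85, 0.54+9) = Gamma(90.98, 9.54).
SD = √α/β = √90.98/9.54 = 0.9998.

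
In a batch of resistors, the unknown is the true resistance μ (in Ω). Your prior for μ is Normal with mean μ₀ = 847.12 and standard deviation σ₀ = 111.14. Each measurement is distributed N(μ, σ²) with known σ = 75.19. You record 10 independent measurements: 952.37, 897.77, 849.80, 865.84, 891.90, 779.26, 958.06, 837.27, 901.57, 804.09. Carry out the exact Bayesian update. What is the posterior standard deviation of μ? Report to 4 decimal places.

23.2510

For Normal data with known variance σ², a Normal(μ₀, σ₀²) prior on μ is conjugate. Posterior precision = 1/σ₀² + n/σ²; posterior mean is the precision-weighted average of μ₀ and x̄.
σ₀² = 111.14² = 12352.0996, σ² = 75.19² = 5653.5361; σ² + n·σ₀² = 5653.5361 + 10·12352.0996 = 129174.5321.
Posterior precision = 1/σ₀² + n/σ² = 1/12352.0996 + 10/5653.5361 = (σ² + n·σ₀²)/(σ₀²σ²) = 129174.5321/(12352.0996·5653.5361); posterior variance σₙ² = σ₀²σ²/(σ² + n·σ₀²) = 12352.0996·5653.5361/129174.5321 = 540.609978.
Posterior SD = √σₙ² = √(12352.0996·5653.5361/129174.5321) = 23.2510.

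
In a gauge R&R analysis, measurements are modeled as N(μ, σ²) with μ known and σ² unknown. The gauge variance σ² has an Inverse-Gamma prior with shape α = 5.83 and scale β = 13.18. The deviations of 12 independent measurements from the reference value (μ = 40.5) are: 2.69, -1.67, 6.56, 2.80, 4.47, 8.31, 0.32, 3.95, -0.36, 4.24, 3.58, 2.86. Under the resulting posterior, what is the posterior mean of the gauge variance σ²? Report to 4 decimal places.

10.6696

With known mean μ and an Inverse-Gamma(α, β) prior on σ², the Normal likelihood is conjugate: posterior is Inv-Gamma(α + n/2, β + Σ(xᵢ−μ)²/2).
Σ(xᵢ−μ)² = (2.69)² + (-1.67)² + (6.56)² + (2.80)² + (4.47)² + (8.31)² + (0.32)² + (3.95)² + (-0.36)² + (4.24)² + (3.58)² + (2.86)² = 204.7437.
Posterior: Inv-Gamma(5.83 + 12/2, 13.18 + 204.7437/2) = Inv-Gamma(11.83, 115.55185).
E[σ²|data] = β/(α−1) = 115.55185/10.83 = 10.6696.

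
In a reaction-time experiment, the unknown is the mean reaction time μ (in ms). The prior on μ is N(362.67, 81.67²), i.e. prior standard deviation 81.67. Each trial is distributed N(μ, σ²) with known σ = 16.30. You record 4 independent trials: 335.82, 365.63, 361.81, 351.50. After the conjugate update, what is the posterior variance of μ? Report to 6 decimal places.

65.767560

For Normal data with known variance σ², a Normal(μ₀, σ₀²) prior on μ is conjugate. Posterior precision = 1/σ₀² + n/σ²; posterior mean is the precision-weighted average of μ₀ and x̄.
σ₀² = 81.67² = 6669.9889, σ² = 16.30² = 265.69; σ² + n·σ₀² = 265.69 + 4·6669.9889 = 26945.6456.
Posterior precision = 1/σ₀² + n/σ² = 1/6669.9889 + 4/265.69 = (σ² + n·σ₀²)/(σ₀²σ²) = 26945.6456/(6669.9889·265.69); posterior variance σₙ² = σ₀²σ²/(σ² + n·σ₀²) = 6669.9889·265.69/26945.6456 = 65.767560.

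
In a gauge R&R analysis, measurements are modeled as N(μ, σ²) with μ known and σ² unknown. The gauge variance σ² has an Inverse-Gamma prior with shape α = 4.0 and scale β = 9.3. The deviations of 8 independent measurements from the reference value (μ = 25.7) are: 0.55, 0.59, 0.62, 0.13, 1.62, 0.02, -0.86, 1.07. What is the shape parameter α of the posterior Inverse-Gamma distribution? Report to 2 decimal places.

With known mean μ and an Inverse-Gamma(α, β) prior on σ², the Normal likelihood is conjugate: posterior is Inv-Gamma(α + n/2, β + Σ(xᵢ−μ)²/2).
Σ(xᵢ−μ)² = (0.55)² + (0.59)² + (0.62)² + (0.13)² + (1.62)² + (0.02)² + (-0.86)² + (1.07)² = 5.5612.
Posterior: Inv-Gamma(4.0 + 8/2, 9.3 + 5.5612/2) = Inv-Gamma(8.00, 12.08060).
Posterior α = 8.00.

8.00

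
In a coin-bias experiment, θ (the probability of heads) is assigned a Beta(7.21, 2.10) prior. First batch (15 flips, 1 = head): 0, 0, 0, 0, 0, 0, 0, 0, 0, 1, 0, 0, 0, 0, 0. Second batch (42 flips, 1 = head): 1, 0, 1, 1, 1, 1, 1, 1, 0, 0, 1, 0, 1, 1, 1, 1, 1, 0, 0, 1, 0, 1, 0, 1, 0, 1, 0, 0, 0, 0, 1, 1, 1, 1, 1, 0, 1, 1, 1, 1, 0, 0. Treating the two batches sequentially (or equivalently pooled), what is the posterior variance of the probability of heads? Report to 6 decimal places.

The Beta prior is conjugate to a Binomial/Bernoulli likelihood; the update adds successes to α and failures to β.
After batch 1: Beta(7.21+1, 2.10+14) = Beta(8.21, 16.10).
After batch 2: Beta(8.21+26, 16.10+16) = Beta(34.21, 32.10).
Var = αβ/((α+β)²(α+β+1)) = 34.21·32.10/(66.31²·67.31) = 0.003710.

0.003710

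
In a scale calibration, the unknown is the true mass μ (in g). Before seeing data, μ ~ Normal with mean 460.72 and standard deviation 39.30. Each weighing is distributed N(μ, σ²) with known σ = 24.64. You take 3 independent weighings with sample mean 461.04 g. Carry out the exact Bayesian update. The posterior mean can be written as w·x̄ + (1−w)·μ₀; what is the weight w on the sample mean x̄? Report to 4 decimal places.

0.8841

For Normal data with known variance σ², a Normal(μ₀, σ₀²) prior on μ is conjugate. Posterior precision = 1/σ₀² + n/σ²; posterior mean is the precision-weighted average of μ₀ and x̄.
σ₀² = 39.30² = 1544.49, σ² = 24.64² = 607.1296. Prior precision 1/σ₀² = 1/1544.49; data precision n/σ² = 3/607.1296.
w = (n/σ²)/(1/σ₀² + n/σ²) = n·σ₀²/(σ² + n·σ₀²) = 3·1544.49/(607.1296 + 3·1544.49) = 4633.47/5240.5996 = 0.8841.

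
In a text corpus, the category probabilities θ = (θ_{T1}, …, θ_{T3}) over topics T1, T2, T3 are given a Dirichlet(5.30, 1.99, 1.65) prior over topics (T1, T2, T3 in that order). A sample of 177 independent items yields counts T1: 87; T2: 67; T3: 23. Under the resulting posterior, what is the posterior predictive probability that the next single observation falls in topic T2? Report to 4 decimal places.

The Dirichlet prior is conjugate to the Multinomial likelihood: each posterior αⱼ = prior αⱼ + observed count nⱼ.
Posterior concentration: (92.30, 68.99, 24.65), total = 185.94.
P(next = T2 | data) = α_{T2}/Σα = 0.3710.

0.3710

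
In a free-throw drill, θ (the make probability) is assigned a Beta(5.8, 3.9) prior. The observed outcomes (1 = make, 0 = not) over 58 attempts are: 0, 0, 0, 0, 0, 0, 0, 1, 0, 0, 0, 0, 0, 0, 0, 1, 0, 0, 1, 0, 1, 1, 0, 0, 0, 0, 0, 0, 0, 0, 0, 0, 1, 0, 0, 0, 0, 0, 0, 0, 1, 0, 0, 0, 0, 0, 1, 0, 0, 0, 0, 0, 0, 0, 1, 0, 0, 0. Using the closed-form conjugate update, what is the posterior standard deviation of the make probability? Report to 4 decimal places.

The Beta prior is conjugate to a Binomial/Bernoulli likelihood; the update adds successes to α and failures to β.
Posterior: Beta(α+k, β+n−k) = Beta(5.8+9, 3.9+49) = Beta(14.8, 52.9).
Var = αβ/((α+β)²(α+β+1)) = 14.8·52.9/(67.7²·68.7) = 0.00248647; SD = √0.00248647 = 0.0499.

0.0499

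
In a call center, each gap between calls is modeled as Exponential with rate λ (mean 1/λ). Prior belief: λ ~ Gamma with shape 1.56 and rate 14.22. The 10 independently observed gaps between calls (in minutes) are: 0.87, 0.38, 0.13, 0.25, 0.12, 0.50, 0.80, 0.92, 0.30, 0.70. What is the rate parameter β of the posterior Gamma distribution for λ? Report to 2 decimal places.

With a Gamma(shape α, rate β) prior on the exponential rate λ, the posterior after n observations with total T = Σxᵢ is Gamma(α+n, β+T).
Sum of observations T = 4.97 minutes; n = 10.
Posterior: Gamma(1.56+10, 14.22+4.97) = Gamma(11.56, 19.19).
Posterior β = 19.19.

19.19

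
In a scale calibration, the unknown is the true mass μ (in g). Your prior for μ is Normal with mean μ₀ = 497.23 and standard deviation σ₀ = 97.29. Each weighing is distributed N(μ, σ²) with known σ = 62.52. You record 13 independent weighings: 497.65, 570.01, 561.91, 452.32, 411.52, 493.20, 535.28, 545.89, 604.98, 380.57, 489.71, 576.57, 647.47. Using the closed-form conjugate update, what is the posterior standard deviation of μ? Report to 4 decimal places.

For Normal data with known variance σ², a Normal(μ₀, σ₀²) prior on μ is conjugate. Posterior precision = 1/σ₀² + n/σ²; posterior mean is the precision-weighted average of μ₀ and x̄.
σ₀² = 97.29² = 9465.3441, σ² = 62.52² = 3908.7504; σ² + n·σ₀² = 3908.7504 + 13·9465.3441 = 126958.2237.
Posterior precision = 1/σ₀² + n/σ² = 1/9465.3441 + 13/3908.7504 = (σ² + n·σ₀²)/(σ₀²σ²) = 126958.2237/(9465.3441·3908.7504); posterior variance σₙ² = σ₀²σ²/(σ² + n·σ₀²) = 9465.3441·3908.7504/126958.2237 = 291.416077.
Posterior SD = √σₙ² = √(9465.3441·3908.7504/126958.2237) = 17.0709.

17.0709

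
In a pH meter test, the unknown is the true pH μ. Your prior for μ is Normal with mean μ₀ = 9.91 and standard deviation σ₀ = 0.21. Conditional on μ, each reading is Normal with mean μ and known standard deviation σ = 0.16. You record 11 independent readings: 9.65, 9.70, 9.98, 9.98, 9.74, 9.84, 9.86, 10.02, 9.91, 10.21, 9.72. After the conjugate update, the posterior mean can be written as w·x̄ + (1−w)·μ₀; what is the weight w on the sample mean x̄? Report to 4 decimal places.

0.9499

For Normal data with known variance σ², a Normal(μ₀, σ₀²) prior on μ is conjugate. Posterior precision = 1/σ₀² + n/σ²; posterior mean is the precision-weighted average of μ₀ and x̄.
σ₀² = 0.21² = 0.0441, σ² = 0.16² = 0.0256. Prior precision 1/σ₀² = 1/0.0441; data precision n/σ² = 11/0.0256.
w = (n/σ²)/(1/σ₀² + n/σ²) = n·σ₀²/(σ² + n·σ₀²) = 11·0.0441/(0.0256 + 11·0.0441) = 0.4851/0.5107 = 0.9499.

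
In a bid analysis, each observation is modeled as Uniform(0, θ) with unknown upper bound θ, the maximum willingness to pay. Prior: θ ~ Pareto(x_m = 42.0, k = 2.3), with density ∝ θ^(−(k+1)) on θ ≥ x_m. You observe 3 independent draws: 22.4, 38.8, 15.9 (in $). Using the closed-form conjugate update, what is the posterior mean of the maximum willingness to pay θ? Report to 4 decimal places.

A Pareto(scale x_m, shape k) prior on the upper bound θ of Uniform(0, θ) is conjugate: posterior is Pareto(max(x_m, max xᵢ), k + n).
Sample maximum = 38.8; prior scale x_m = 42.0 → posterior scale = max = 42.0.
Posterior shape = 2.3 + 3 = 5.3.
E[θ|data] = k·x_m/(k−1) = 5.3·42.0/4.3 = 51.7674.

51.7674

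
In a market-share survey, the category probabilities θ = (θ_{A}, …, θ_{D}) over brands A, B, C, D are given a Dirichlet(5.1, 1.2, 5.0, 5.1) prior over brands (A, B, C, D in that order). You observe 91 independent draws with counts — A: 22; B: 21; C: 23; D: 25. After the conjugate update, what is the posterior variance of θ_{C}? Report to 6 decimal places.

The Dirichlet prior is conjugate to the Multinomial likelihood: each posterior αⱼ = prior αⱼ + observed count nⱼ.
Posterior concentration: (27.1, 22.2, 28.0, 30.1), total = 107.4.
Var[θ_j] = α_j(Σα−α_j)/((Σα)²(Σα+1)) = 28.0·79.4/(107.4²·108.4) = 0.001778.

0.001778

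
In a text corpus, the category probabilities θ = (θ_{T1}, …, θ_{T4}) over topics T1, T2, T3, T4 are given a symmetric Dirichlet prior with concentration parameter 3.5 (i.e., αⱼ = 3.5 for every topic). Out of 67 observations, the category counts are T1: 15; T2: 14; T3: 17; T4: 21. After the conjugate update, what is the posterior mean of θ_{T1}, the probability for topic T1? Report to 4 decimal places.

0.2284

The Dirichlet prior is conjugate to the Multinomial likelihood: each posterior αⱼ = prior αⱼ + observed count nⱼ.
Posterior concentration: (18.5, 17.5, 20.5, 24.5), total = 81.0.
E[θ_{T1}|data] = α_{T1}/Σα = 18.5/81.0 = 0.2284.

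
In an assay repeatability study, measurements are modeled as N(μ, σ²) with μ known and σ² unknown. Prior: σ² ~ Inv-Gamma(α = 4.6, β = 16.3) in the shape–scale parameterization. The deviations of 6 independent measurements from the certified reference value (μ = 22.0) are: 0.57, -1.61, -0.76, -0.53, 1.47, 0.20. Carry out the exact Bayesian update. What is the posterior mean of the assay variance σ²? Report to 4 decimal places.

With known mean μ and an Inverse-Gamma(α, β) prior on σ², the Normal likelihood is conjugate: posterior is Inv-Gamma(α + n/2, β + Σ(xᵢ−μ)²/2).
Σ(xᵢ−μ)² = (0.57)² + (-1.61)² + (-0.76)² + (-0.53)² + (1.47)² + (0.20)² = 5.9764.
Posterior: Inv-Gamma(4.6 + 6/2, 16.3 + 5.9764/2) = Inv-Gamma(7.60, 19.28820).
E[σ²|data] = β/(α−1) = 19.28820/6.60 = 2.9225.

2.9225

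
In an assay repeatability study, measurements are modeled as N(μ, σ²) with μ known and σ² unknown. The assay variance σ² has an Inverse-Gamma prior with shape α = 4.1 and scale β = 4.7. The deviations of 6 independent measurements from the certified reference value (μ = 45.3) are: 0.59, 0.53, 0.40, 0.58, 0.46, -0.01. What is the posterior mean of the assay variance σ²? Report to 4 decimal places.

0.8801

With known mean μ and an Inverse-Gamma(α, β) prior on σ², the Normal likelihood is conjugate: posterior is Inv-Gamma(α + n/2, β + Σ(xᵢ−μ)²/2).
Σ(xᵢ−μ)² = (0.59)² + (0.53)² + (0.40)² + (0.58)² + (0.46)² + (-0.01)² = 1.3371.
Posterior: Inv-Gamma(4.1 + 6/2, 4.7 + 1.3371/2) = Inv-Gamma(7.10, 5.36855).
E[σ²|data] = β/(α−1) = 5.36855/6.10 = 0.8801.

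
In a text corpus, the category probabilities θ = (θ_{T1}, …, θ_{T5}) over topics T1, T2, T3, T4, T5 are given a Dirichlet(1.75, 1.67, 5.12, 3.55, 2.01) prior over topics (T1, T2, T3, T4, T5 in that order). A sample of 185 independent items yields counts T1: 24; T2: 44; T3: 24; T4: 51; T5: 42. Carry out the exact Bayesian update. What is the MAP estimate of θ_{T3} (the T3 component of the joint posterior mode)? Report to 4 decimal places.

0.1449

The Dirichlet prior is conjugate to the Multinomial likelihood: each posterior αⱼ = prior αⱼ + observed count nⱼ.
Posterior concentration: (25.75, 45.67, 29.12, 54.55, 44.01), total = 199.10.
Joint mode component: (α_{T3}−1)/(Σα−K) = 28.12/194.10 = 0.1449.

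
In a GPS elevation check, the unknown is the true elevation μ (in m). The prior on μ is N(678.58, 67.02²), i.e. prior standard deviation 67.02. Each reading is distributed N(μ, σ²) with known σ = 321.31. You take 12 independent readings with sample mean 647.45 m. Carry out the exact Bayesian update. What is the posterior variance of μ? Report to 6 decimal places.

For Normal data with known variance σ², a Normal(μ₀, σ₀²) prior on μ is conjugate. Posterior precision = 1/σ₀² + n/σ²; posterior mean is the precision-weighted average of μ₀ and x̄.
σ₀² = 67.02² = 4491.6804, σ² = 321.31² = 103240.1161; σ² + n·σ₀² = 103240.1161 + 12·4491.6804 = 157140.2809.
Posterior precision = 1/σ₀² + n/σ² = 1/4491.6804 + 12/103240.1161 = (σ² + n·σ₀²)/(σ₀²σ²) = 157140.2809/(4491.6804·103240.1161); posterior variance σₙ² = σ₀²σ²/(σ² + n·σ₀²) = 4491.6804·103240.1161/157140.2809 = 2951.004054.

2951.004054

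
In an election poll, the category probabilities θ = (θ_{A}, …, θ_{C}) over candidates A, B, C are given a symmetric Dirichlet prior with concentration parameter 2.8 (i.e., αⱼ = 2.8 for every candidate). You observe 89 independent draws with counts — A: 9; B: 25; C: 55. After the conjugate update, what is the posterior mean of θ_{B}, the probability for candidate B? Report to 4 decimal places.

The Dirichlet prior is conjugate to the Multinomial likelihood: each posterior αⱼ = prior αⱼ + observed count nⱼ.
Posterior concentration: (11.8, 27.8, 57.8), total = 97.4.
E[θ_{B}|data] = α_{B}/Σα = 27.8/97.4 = 0.2854.

0.2854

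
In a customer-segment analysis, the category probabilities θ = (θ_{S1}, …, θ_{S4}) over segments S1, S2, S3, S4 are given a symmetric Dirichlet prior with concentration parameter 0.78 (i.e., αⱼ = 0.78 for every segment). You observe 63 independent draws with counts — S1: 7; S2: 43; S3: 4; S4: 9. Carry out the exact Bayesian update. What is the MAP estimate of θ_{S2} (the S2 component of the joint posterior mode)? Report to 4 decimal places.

The Dirichlet prior is conjugate to the Multinomial likelihood: each posterior αⱼ = prior αⱼ + observed count nⱼ.
Posterior concentration: (7.78, 43.78, 4.78, 9.78), total = 66.12.
Joint mode component: (α_{S2}−1)/(Σα−K) = 42.78/62.12 = 0.6887.

0.6887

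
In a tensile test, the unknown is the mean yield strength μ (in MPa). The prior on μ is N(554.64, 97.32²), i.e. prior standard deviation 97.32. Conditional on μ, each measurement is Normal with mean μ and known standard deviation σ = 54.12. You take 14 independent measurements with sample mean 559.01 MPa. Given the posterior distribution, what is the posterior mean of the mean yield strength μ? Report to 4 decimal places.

For Normal data with known variance σ², a Normal(μ₀, σ₀²) prior on μ is conjugate. Posterior precision = 1/σ₀² + n/σ²; posterior mean is the precision-weighted average of μ₀ and x̄.
n·x̄ = 14·559.01 = 7826.14.
σ₀² = 97.32² = 9471.1824, σ² = 54.12² = 2928.9744; σ² + n·σ₀² = 2928.9744 + 14·9471.1824 = 135525.528.
Posterior mean = (μ₀/σ₀² + n·x̄/σ²)/(1/σ₀² + n/σ²) = (σ²·μ₀ + σ₀²·n·x̄)/(σ² + n·σ₀²) = (2928.9744·554.64 + 9471.1824·7826.14)/135525.528 = 75747325.789152/135525.528 = 558.9156.

558.9156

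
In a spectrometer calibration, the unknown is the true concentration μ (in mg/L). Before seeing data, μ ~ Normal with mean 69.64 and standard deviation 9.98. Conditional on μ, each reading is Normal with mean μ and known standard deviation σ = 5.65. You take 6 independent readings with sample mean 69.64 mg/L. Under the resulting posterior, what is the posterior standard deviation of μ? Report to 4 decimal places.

2.2474

For Normal data with known variance σ², a Normal(μ₀, σ₀²) prior on μ is conjugate. Posterior precision = 1/σ₀² + n/σ²; posterior mean is the precision-weighted average of μ₀ and x̄.
σ₀² = 9.98² = 99.6004, σ² = 5.65² = 31.9225; σ² + n·σ₀² = 31.9225 + 6·99.6004 = 629.5249.
Posterior precision = 1/σ₀² + n/σ² = 1/99.6004 + 6/31.9225 = (σ² + n·σ₀²)/(σ₀²σ²) = 629.5249/(99.6004·31.9225); posterior variance σₙ² = σ₀²σ²/(σ² + n·σ₀²) = 99.6004·31.9225/629.5249 = 5.050624.
Posterior SD = √σₙ² = √(99.6004·31.9225/629.5249) = 2.2474.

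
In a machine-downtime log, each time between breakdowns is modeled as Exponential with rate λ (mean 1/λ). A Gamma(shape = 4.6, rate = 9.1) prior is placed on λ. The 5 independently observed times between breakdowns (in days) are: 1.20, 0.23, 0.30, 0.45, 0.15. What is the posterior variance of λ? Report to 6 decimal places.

With a Gamma(shape α, rate β) prior on the exponential rate λ, the posterior after n observations with total T = Σxᵢ is Gamma(α+n, β+T).
Sum of observations T = 2.33 days; n = 5.
Posterior: Gamma(4.6+5, 9.1+2.33) = Gamma(9.6, 11.43).
Var = α/β² = 0.073482.

0.073482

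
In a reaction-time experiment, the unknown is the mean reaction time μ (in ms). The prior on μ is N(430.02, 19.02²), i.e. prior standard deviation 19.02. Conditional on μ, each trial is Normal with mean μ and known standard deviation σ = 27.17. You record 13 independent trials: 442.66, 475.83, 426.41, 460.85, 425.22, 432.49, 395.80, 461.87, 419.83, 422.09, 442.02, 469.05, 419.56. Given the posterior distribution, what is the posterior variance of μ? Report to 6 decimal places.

49.081075

For Normal data with known variance σ², a Normal(μ₀, σ₀²) prior on μ is conjugate. Posterior precision = 1/σ₀² + n/σ²; posterior mean is the precision-weighted average of μ₀ and x̄.
σ₀² = 19.02² = 361.7604, σ² = 27.17² = 738.2089; σ² + n·σ₀² = 738.2089 + 13·361.7604 = 5441.0941.
Posterior precision = 1/σ₀² + n/σ² = 1/361.7604 + 13/738.2089 = (σ² + n·σ₀²)/(σ₀²σ²) = 5441.0941/(361.7604·738.2089); posterior variance σₙ² = σ₀²σ²/(σ² + n·σ₀²) = 361.7604·738.2089/5441.0941 = 49.081075.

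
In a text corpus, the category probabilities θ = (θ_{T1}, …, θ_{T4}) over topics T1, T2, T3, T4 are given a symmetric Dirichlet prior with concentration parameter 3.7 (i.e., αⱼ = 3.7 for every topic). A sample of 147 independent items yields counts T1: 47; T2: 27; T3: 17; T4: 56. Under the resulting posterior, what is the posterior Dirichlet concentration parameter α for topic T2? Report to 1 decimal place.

The Dirichlet prior is conjugate to the Multinomial likelihood: each posterior αⱼ = prior αⱼ + observed count nⱼ.
Posterior concentration: (50.7, 30.7, 20.7, 59.7), total = 161.8.
α_{T2} = 3.7 + 27 = 30.7.

30.7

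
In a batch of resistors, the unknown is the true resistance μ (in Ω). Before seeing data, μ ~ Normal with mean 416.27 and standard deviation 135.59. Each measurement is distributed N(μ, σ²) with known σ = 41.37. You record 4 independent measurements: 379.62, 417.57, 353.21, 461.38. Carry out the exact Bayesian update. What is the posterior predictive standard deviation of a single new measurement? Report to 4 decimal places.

46.1477

For Normal data with known variance σ², a Normal(μ₀, σ₀²) prior on μ is conjugate. Posterior precision = 1/σ₀² + n/σ²; posterior mean is the precision-weighted average of μ₀ and x̄.
σ₀² = 135.59² = 18384.6481, σ² = 41.37² = 1711.4769; σ² + n·σ₀² = 1711.4769 + 4·18384.6481 = 75250.0693.
Posterior precision = 1/σ₀² + n/σ² = 1/18384.6481 + 4/1711.4769 = (σ² + n·σ₀²)/(σ₀²σ²) = 75250.0693/(18384.6481·1711.4769); posterior variance σₙ² = σ₀²σ²/(σ² + n·σ₀²) = 18384.6481·1711.4769/75250.0693 = 418.137828.
Predictive variance for one new observation = σₙ² + σ² = 18384.6481·1711.4769/75250.0693 + 1711.4769 = σ²·(σ₀² + 75250.0693)/75250.0693 = 1711.4769·93634.7174/75250.0693 = 2129.614728; SD = √(1711.4769·93634.7174/75250.0693) = 46.1477.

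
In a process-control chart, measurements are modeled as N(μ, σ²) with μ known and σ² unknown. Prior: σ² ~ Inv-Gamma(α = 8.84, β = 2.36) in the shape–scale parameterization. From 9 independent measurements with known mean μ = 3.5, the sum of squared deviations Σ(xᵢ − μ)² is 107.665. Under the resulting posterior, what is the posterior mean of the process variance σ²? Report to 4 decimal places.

4.5537

With known mean μ and an Inverse-Gamma(α, β) prior on σ², the Normal likelihood is conjugate: posterior is Inv-Gamma(α + n/2, β + Σ(xᵢ−μ)²/2).
Posterior: Inv-Gamma(8.84 + 9/2, 2.36 + 107.665/2) = Inv-Gamma(13.34, 56.1925).
E[σ²|data] = β/(α−1) = 56.1925/12.34 = 4.5537.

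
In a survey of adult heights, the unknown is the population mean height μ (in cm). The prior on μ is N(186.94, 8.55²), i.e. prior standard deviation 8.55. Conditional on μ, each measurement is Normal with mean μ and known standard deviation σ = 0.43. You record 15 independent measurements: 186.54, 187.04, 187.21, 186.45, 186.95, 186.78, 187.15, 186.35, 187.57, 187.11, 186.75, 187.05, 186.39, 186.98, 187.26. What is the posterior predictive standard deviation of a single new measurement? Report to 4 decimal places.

0.4441

For Normal data with known variance σ², a Normal(μ₀, σ₀²) prior on μ is conjugate. Posterior precision = 1/σ₀² + n/σ²; posterior mean is the precision-weighted average of μ₀ and x̄.
σ₀² = 8.55² = 73.1025, σ² = 0.43² = 0.1849; σ² + n·σ₀² = 0.1849 + 15·73.1025 = 1096.7224.
Posterior precision = 1/σ₀² + n/σ² = 1/73.1025 + 15/0.1849 = (σ² + n·σ₀²)/(σ₀²σ²) = 1096.7224/(73.1025·0.1849); posterior variance σₙ² = σ₀²σ²/(σ² + n·σ₀²) = 73.1025·0.1849/1096.7224 = 0.012325.
Predictive variance for one new observation = σₙ² + σ² = 73.1025·0.1849/1096.7224 + 0.1849 = σ²·(σ₀² + 1096.7224)/1096.7224 = 0.1849·1169.8249/1096.7224 = 0.197225; SD = √(0.1849·1169.8249/1096.7224) = 0.4441.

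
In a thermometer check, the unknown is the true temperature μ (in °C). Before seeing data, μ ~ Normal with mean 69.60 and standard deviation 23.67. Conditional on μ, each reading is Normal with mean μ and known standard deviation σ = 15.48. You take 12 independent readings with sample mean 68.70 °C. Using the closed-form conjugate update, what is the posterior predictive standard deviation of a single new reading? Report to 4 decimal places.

For Normal data with known variance σ², a Normal(μ₀, σ₀²) prior on μ is conjugate. Posterior precision = 1/σ₀² + n/σ²; posterior mean is the precision-weighted average of μ₀ and x̄.
σ₀² = 23.67² = 560.2689, σ² = 15.48² = 239.6304; σ² + n·σ₀² = 239.6304 + 12·560.2689 = 6962.8572.
Posterior precision = 1/σ₀² + n/σ² = 1/560.2689 + 12/239.6304 = (σ² + n·σ₀²)/(σ₀²σ²) = 6962.8572/(560.2689·239.6304); posterior variance σₙ² = σ₀²σ²/(σ² + n·σ₀²) = 560.2689·239.6304/6962.8572 = 19.281949.
Predictive variance for one new observation = σₙ² + σ² = 560.2689·239.6304/6962.8572 + 239.6304 = σ²·(σ₀² + 6962.8572)/6962.8572 = 239.6304·7523.1261/6962.8572 = 258.912349; SD = √(239.6304·7523.1261/6962.8572) = 16.0908.

16.0908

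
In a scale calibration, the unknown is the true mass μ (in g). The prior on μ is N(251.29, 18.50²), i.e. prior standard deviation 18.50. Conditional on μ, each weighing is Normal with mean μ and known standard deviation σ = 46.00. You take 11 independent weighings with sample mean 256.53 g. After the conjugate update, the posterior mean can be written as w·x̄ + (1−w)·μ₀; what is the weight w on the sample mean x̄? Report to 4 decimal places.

For Normal data with known variance σ², a Normal(μ₀, σ₀²) prior on μ is conjugate. Posterior precision = 1/σ₀² + n/σ²; posterior mean is the precision-weighted average of μ₀ and x̄.
σ₀² = 18.50² = 342.25, σ² = 46.00² = 2116. Prior precision 1/σ₀² = 1/342.25; data precision n/σ² = 11/2116.
w = (n/σ²)/(1/σ₀² + n/σ²) = n·σ₀²/(σ² + n·σ₀²) = 11·342.25/(2116 + 11·342.25) = 3764.75/5880.75 = 0.6402.

0.6402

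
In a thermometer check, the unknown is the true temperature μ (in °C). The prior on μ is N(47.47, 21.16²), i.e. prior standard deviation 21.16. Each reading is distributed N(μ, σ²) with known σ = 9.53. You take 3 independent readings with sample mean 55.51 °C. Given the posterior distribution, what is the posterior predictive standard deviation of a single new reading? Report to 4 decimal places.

For Normal data with known variance σ², a Normal(μ₀, σ₀²) prior on μ is conjugate. Posterior precision = 1/σ₀² + n/σ²; posterior mean is the precision-weighted average of μ₀ and x̄.
σ₀² = 21.16² = 447.7456, σ² = 9.53² = 90.8209; σ² + n·σ₀² = 90.8209 + 3·447.7456 = 1434.0577.
Posterior precision = 1/σ₀² + n/σ² = 1/447.7456 + 3/90.8209 = (σ² + n·σ₀²)/(σ₀²σ²) = 1434.0577/(447.7456·90.8209); posterior variance σₙ² = σ₀²σ²/(σ² + n·σ₀²) = 447.7456·90.8209/1434.0577 = 28.356361.
Predictive variance for one new observation = σₙ² + σ² = 447.7456·90.8209/1434.0577 + 90.8209 = σ²·(σ₀² + 1434.0577)/1434.0577 = 90.8209·1881.8033/1434.0577 = 119.177261; SD = √(90.8209·1881.8033/1434.0577) = 10.9168.

10.9168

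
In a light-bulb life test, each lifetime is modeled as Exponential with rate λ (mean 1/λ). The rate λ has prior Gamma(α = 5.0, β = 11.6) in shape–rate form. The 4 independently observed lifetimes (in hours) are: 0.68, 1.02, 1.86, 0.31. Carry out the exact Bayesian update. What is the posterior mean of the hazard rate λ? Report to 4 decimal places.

With a Gamma(shape α, rate β) prior on the exponential rate λ, the posterior after n observations with total T = Σxᵢ is Gamma(α+n, β+T).
Sum of observations T = 3.87 hours; n = 4.
Posterior: Gamma(5.0+4, 11.6+3.87) = Gamma(9.0, 15.47).
Posterior mean of λ = α/β = 9.0/15.47 = 0.5818.

0.5818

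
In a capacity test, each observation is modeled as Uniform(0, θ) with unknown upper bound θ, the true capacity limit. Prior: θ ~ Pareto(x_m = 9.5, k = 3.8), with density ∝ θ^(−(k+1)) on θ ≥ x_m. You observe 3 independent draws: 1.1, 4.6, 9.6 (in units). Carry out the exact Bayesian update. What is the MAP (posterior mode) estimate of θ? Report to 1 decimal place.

A Pareto(scale x_m, shape k) prior on the upper bound θ of Uniform(0, θ) is conjugate: posterior is Pareto(max(x_m, max xᵢ), k + n).
Sample maximum = 9.6; prior scale x_m = 9.5 → posterior scale = max = 9.6.
Posterior shape = 3.8 + 3 = 6.8.
The Pareto density is decreasing on [x_m, ∞), so the mode is x_m = 9.6.

9.6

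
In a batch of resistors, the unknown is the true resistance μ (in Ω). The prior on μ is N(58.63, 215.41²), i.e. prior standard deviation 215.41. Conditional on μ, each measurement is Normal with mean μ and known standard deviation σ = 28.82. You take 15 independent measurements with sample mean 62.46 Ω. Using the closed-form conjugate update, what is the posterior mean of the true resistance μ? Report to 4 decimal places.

For Normal data with known variance σ², a Normal(μ₀, σ₀²) prior on μ is conjugate. Posterior precision = 1/σ₀² + n/σ²; posterior mean is the precision-weighted average of μ₀ and x̄.
n·x̄ = 15·62.46 = 936.9.
σ₀² = 215.41² = 46401.4681, σ² = 28.82² = 830.5924; σ² + n·σ₀² = 830.5924 + 15·46401.4681 = 696852.6139.
Posterior mean = (μ₀/σ₀² + n·x̄/σ²)/(1/σ₀² + n/σ²) = (σ²·μ₀ + σ₀²·n·x̄)/(σ² + n·σ₀²) = (830.5924·58.63 + 46401.4681·936.9)/696852.6139 = 43522233.095302/696852.6139 = 62.4554.

62.4554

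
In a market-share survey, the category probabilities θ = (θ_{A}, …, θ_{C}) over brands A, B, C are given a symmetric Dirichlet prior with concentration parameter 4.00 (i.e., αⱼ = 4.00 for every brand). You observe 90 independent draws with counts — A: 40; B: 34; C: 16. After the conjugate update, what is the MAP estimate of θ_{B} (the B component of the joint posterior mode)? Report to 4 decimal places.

The Dirichlet prior is conjugate to the Multinomial likelihood: each posterior αⱼ = prior αⱼ + observed count nⱼ.
Posterior concentration: (44.00, 38.00, 20.00), total = 102.00.
Joint mode component: (α_{B}−1)/(Σα−K) = 37.00/99.00 = 0.3737.

0.3737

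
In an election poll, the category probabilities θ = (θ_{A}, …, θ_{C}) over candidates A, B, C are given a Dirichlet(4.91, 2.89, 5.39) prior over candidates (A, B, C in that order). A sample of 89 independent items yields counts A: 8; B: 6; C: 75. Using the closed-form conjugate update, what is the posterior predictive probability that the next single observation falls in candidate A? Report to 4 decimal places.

0.1263

The Dirichlet prior is conjugate to the Multinomial likelihood: each posterior αⱼ = prior αⱼ + observed count nⱼ.
Posterior concentration: (12.91, 8.89, 80.39), total = 102.19.
P(next = A | data) = α_{A}/Σα = 0.1263.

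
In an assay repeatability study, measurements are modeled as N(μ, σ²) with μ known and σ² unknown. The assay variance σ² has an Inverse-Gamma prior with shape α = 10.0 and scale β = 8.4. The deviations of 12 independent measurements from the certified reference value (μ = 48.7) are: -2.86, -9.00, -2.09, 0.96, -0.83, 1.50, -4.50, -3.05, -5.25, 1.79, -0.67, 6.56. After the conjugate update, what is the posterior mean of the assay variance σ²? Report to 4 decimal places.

With known mean μ and an Inverse-Gamma(α, β) prior on σ², the Normal likelihood is conjugate: posterior is Inv-Gamma(α + n/2, β + Σ(xᵢ−μ)²/2).
Σ(xᵢ−μ)² = (-2.86)² + (-9.00)² + (-2.09)² + (0.96)² + (-0.83)² + (1.50)² + (-4.50)² + (-3.05)² + (-5.25)² + (1.79)² + (-0.67)² + (6.56)² = 201.2098.
Posterior: Inv-Gamma(10.0 + 12/2, 8.4 + 201.2098/2) = Inv-Gamma(16.00, 109.00490).
E[σ²|data] = β/(α−1) = 109.00490/15.00 = 7.2670.

7.2670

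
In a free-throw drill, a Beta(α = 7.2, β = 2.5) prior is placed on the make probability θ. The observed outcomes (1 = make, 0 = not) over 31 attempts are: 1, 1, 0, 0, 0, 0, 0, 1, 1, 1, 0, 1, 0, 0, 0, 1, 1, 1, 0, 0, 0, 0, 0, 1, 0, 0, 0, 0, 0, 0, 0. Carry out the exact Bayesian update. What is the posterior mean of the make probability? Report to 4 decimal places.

The Beta prior is conjugate to a Binomial/Bernoulli likelihood; the update adds successes to α and failures to β.
Posterior: Beta(α+k, β+n−k) = Beta(7.2+10, 2.5+21) = Beta(17.2, 23.5).
Posterior mean = α/(α+β) = 17.2/40.7 = 0.4226.

0.4226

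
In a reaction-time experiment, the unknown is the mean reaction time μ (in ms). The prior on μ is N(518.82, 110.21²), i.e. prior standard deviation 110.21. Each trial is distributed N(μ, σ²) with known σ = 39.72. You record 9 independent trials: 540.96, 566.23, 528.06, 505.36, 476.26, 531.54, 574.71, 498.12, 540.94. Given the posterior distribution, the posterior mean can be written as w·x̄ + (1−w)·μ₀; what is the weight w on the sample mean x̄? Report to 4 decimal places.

For Normal data with known variance σ², a Normal(μ₀, σ₀²) prior on μ is conjugate. Posterior precision = 1/σ₀² + n/σ²; posterior mean is the precision-weighted average of μ₀ and x̄.
σ₀² = 110.21² = 12146.2441, σ² = 39.72² = 1577.6784. Prior precision 1/σ₀² = 1/12146.2441; data precision n/σ² = 9/1577.6784.
w = (n/σ²)/(1/σ₀² + n/σ²) = n·σ₀²/(σ² + n·σ₀²) = 9·12146.2441/(1577.6784 + 9·12146.2441) = 109316.1969/110893.8753 = 0.9858.

0.9858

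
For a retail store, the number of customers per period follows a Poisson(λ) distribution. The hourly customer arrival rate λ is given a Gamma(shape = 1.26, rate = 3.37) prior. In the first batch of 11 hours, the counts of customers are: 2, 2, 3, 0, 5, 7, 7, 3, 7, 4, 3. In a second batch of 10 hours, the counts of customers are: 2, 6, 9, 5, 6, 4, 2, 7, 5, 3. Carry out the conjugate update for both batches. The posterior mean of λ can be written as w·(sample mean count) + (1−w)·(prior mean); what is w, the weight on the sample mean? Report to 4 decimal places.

0.8617

With a Gamma(shape α, rate β) prior, the Poisson likelihood is conjugate: the posterior is Gamma(α + ΣXᵢ, β + n).
Total number of hours: n = 11 + 10 = 21.
Posterior mean = (α₀+S)/(β₀+n) = [n/(β₀+n)]·(S/n) + [β₀/(β₀+n)]·(α₀/β₀), so only n and β₀ enter the weight.
Weight on data w = n/(β₀+n) = 21/(3.37+21) = 21/24.37 = 0.8617.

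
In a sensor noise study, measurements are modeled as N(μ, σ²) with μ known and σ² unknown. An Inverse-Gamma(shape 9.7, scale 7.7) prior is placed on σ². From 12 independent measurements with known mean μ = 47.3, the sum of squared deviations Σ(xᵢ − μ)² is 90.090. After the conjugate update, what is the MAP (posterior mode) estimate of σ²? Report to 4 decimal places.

3.1584

With known mean μ and an Inverse-Gamma(α, β) prior on σ², the Normal likelihood is conjugate: posterior is Inv-Gamma(α + n/2, β + Σ(xᵢ−μ)²/2).
Posterior: Inv-Gamma(9.7 + 12/2, 7.7 + 90.090/2) = Inv-Gamma(15.70, 52.7450).
Mode = β/(α+1) = 52.7450/16.70 = 3.1584.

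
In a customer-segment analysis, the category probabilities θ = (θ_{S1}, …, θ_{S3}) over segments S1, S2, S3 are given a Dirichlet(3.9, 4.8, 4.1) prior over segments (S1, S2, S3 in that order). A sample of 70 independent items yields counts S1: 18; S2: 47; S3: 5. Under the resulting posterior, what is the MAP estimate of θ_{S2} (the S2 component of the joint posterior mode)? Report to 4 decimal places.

The Dirichlet prior is conjugate to the Multinomial likelihood: each posterior αⱼ = prior αⱼ + observed count nⱼ.
Posterior concentration: (21.9, 51.8, 9.1), total = 82.8.
Joint mode component: (α_{S2}−1)/(Σα−K) = 50.8/79.8 = 0.6366.

0.6366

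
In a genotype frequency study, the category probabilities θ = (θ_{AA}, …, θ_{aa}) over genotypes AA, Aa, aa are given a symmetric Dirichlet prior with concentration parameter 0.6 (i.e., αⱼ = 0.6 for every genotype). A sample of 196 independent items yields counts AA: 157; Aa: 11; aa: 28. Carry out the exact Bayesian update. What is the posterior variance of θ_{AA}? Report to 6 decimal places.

0.000815

The Dirichlet prior is conjugate to the Multinomial likelihood: each posterior αⱼ = prior αⱼ + observed count nⱼ.
Posterior concentration: (157.6, 11.6, 28.6), total = 197.8.
Var[θ_j] = α_j(Σα−α_j)/((Σα)²(Σα+1)) = 157.6·40.2/(197.8²·198.8) = 0.000815.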